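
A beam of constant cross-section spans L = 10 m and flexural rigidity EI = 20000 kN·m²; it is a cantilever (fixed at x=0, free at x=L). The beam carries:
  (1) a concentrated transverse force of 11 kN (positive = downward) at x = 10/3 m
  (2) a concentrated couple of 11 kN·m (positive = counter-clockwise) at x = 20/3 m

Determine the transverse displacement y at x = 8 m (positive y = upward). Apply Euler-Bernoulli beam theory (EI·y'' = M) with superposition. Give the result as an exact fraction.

Load 1 — point force P=11 kN at a=10/3 m (b=L-a=20/3):
  y_1 = -Pa²(3x-a)/(6EI)  [x>a] = -11·(10/3)²·(3·8-(10/3))/(6·20000) = -341/16200 m
Load 2 — applied couple M₀=11 kN·m at a=20/3 m (b=L-a=10/3):
  y_2 = M₀a(2x-a)/(2EI)  [x>a] = 11·(20/3)·(2·8-(20/3))/(2·20000) = 77/4500 m
Superposition: y = Σ y_i = -319/81000 m ≈ -0.003938 m

y(8) = -319/81000 m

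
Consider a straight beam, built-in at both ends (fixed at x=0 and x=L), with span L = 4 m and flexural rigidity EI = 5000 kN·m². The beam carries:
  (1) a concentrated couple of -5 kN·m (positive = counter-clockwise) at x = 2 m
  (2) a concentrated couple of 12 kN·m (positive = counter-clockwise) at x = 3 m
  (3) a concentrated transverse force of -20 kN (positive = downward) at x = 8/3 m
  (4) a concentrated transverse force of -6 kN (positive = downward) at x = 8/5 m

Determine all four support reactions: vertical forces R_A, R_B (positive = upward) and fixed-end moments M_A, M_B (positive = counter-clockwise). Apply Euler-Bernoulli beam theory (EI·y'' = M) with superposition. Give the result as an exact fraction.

Load 1 — applied couple M₀=-5 kN·m at a=2 m (b=L-a=2):
  R_A = 6M₀ab/L³ = 6·(-5)·2·2/4³ = -15/8 kN
  M_A = M₀b(2a-b)/L² = (-5)·2·(2·2-2)/4² = -5/4 kN·m
  R_B = -6M₀ab/L³ = -6·(-5)·2·2/4³ = 15/8 kN
  M_B = M₀a(2b-a)/L² = (-5)·2·(2·2-2)/4² = -5/4 kN·m
Load 2 — applied couple M₀=12 kN·m at a=3 m (b=L-a=1):
  R_A = 6M₀ab/L³ = 6·12·3·1/4³ = 27/8 kN
  M_A = M₀b(2a-b)/L² = 12·1·(2·3-1)/4² = 15/4 kN·m
  R_B = -6M₀ab/L³ = -6·12·3·1/4³ = -27/8 kN
  M_B = M₀a(2b-a)/L² = 12·3·(2·1-3)/4² = -9/4 kN·m
Load 3 — point force P=-20 kN at a=8/3 m (b=L-a=4/3):
  R_A = Pb²(3a+b)/L³ = (-20)·(4/3)²·(3·(8/3)+(4/3))/4³ = -140/27 kN
  M_A = Pab²/L² = (-20)·(8/3)·(4/3)²/4² = -160/27 kN·m
  R_B = Pa²(a+3b)/L³ = (-20)·(8/3)²·((8/3)+3·(4/3))/4³ = -400/27 kN
  M_B = -Pa²b/L² = -(-20)·(8/3)²·(4/3)/4² = 320/27 kN·m
Load 4 — point force P=-6 kN at a=8/5 m (b=L-a=12/5):
  R_A = Pb²(3a+b)/L³ = (-6)·(12/5)²·(3·(8/5)+(12/5))/4³ = -486/125 kN
  M_A = Pab²/L² = (-6)·(8/5)·(12/5)²/4² = -432/125 kN·m
  R_B = Pa²(a+3b)/L³ = (-6)·(8/5)²·((8/5)+3·(12/5))/4³ = -264/125 kN
  M_B = -Pa²b/L² = -(-6)·(8/5)²·(12/5)/4² = 288/125 kN·m
Superposition: R_A = -51119/6750 kN, M_A = -46453/6750 kN·m, R_B = -124381/6750 kN, M_B = 71927/6750 kN·m

R_A = -51119/6750 kN, M_A = -46453/6750 kN·m, R_B = -124381/6750 kN, M_B = 71927/6750 kN·m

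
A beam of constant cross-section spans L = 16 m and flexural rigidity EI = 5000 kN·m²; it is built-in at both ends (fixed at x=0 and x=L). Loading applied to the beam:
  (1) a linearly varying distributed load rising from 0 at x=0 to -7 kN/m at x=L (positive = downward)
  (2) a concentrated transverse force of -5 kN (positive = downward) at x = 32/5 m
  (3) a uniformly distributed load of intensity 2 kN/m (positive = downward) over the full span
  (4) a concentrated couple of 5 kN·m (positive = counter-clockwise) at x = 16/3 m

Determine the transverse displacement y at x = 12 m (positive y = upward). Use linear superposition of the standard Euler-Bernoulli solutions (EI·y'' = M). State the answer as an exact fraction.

Load 1 — triangular load w₀=-7 kN/m (0→w₀ over full span):
  y_1 = -w₀x²(L-x)²(x+2L)/(120LEI) = -(-7)·12²·(16-12)²·(12+2·16)/(120·16·5000) = 231/3125 m
Load 2 — point force P=-5 kN at a=32/5 m (b=L-a=48/5):
  y_2 = -Pa²(L-x)²(3bL-(3b+a)(L-x))/(6L³EI)  [x>a] = -(-5)·(32/5)²·(16-12)²·(3·(48/5)·16-(3·(48/5)+(32/5))·(16-12))/(6·16³·5000) = 16/1875 m
Load 3 — uniform load w=2 kN/m over full span:
  y_3 = -wx²(L-x)²/(24EI) = -2·12²·(16-12)²/(24·5000) = -24/625 m
Load 4 — applied couple M₀=5 kN·m at a=16/3 m (b=L-a=32/3):
  y_4 = (R_Ax³/6 - M_Ax²/2 - M₀(x-a)²/2)/EI  [x>a] with R_A=5/12, M_A=0 = ((5/12)·12³/6 - 0·12²/2 - 5·(12-(16/3))²/2)/5000 = 2/1125 m
Superposition: y = Σ y_i = 1289/28125 m ≈ 0.045831 m

y(12) = 1289/28125 m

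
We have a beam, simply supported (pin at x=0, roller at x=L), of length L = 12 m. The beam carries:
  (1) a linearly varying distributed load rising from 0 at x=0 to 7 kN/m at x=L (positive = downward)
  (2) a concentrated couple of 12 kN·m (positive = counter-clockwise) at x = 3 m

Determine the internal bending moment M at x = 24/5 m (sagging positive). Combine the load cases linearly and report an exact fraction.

Load 1 — triangular load w₀=7 kN/m (0→w₀ over full span):
  M_1 = w₀Lx/6 - w₀x³/(6L) = 7·12·(24/5)/6 - 7·(24/5)³/(6·12) = 7056/125 kN·m
Load 2 — applied couple M₀=12 kN·m at a=3 m (b=L-a=9):
  M_2 = M₀x/L - M₀  [x>a] = 12·(24/5)/12 - 12 = -36/5 kN·m
Superposition: M = Σ M_i = 6156/125 kN·m ≈ 49.248000 kN·m

M(24/5) = 6156/125 kN·m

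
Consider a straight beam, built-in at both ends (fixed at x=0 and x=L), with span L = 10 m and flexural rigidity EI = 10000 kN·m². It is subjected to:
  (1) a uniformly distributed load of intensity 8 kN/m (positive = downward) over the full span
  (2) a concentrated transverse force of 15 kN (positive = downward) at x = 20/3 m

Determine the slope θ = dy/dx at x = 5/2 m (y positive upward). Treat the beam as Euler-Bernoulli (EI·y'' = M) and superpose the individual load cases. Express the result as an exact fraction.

Load 1 — uniform load w=8 kN/m over full span:
  θ_1 = -wx(L-x)(L-2x)/(12EI) = -8·(5/2)·(10-(5/2))·(10-2·(5/2))/(12·10000) = -1/160 rad
Load 2 — point force P=15 kN at a=20/3 m (b=L-a=10/3):
  θ_2 = -Pb²x(2aL-(3a+b)x)/(2L³EI)  [x≤a] = -15·(10/3)²·(5/2)·(2·(20/3)·10-(3·(20/3)+(10/3))·(5/2))/(2·10³·10000) = -1/640 rad
Superposition: θ = Σ θ_i = -1/128 rad ≈ -0.007812 rad

θ(5/2) = -1/128 rad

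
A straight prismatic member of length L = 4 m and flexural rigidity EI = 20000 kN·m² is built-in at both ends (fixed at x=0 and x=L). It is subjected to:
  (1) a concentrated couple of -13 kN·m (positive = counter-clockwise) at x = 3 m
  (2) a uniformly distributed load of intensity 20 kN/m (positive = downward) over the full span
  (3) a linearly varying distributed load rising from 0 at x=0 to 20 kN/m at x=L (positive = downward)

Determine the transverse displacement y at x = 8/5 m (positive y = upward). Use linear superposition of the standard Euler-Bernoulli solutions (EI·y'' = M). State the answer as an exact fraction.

y(8/5) = -24191/31250000 m

Load 1 — applied couple M₀=-13 kN·m at a=3 m (b=L-a=1):
  y_1 = (R_Ax³/6 - M_Ax²/2)/EI  [x≤a] with R_A=-117/32, M_A=-65/16 = ((-117/32)·(8/5)³/6 - (-65/16)·(8/5)²/2)/20000 = 169/1250000 m
Load 2 — uniform load w=20 kN/m over full span:
  y_2 = -wx²(L-x)²/(24EI) = -20·(8/5)²·(4-(8/5))²/(24·20000) = -48/78125 m
Load 3 — triangular load w₀=20 kN/m (0→w₀ over full span):
  y_3 = -w₀x²(L-x)²(x+2L)/(120LEI) = -20·(8/5)²·(4-(8/5))²·((8/5)+2·4)/(120·4·20000) = -576/1953125 m
Superposition: y = Σ y_i = -24191/31250000 m ≈ -0.000774 m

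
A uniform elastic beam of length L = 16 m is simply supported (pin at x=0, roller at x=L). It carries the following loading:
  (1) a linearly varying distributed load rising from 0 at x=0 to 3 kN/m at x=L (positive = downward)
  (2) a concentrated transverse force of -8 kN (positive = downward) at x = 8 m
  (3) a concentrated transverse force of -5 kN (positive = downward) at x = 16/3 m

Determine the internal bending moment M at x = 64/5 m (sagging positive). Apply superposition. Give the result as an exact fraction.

Load 1 — triangular load w₀=3 kN/m (0→w₀ over full span):
  M_1 = w₀Lx/6 - w₀x³/(6L) = 3·16·(64/5)/6 - 3·(64/5)³/(6·16) = 4608/125 kN·m
Load 2 — point force P=-8 kN at a=8 m (b=L-a=8):
  M_2 = Pa(L-x)/L  [x>a] = (-8)·8·(16-(64/5))/16 = -64/5 kN·m
Load 3 — point force P=-5 kN at a=16/3 m (b=L-a=32/3):
  M_3 = Pa(L-x)/L  [x>a] = (-5)·(16/3)·(16-(64/5))/16 = -16/3 kN·m
Superposition: M = Σ M_i = 7024/375 kN·m ≈ 18.730667 kN·m

M(64/5) = 7024/375 kN·m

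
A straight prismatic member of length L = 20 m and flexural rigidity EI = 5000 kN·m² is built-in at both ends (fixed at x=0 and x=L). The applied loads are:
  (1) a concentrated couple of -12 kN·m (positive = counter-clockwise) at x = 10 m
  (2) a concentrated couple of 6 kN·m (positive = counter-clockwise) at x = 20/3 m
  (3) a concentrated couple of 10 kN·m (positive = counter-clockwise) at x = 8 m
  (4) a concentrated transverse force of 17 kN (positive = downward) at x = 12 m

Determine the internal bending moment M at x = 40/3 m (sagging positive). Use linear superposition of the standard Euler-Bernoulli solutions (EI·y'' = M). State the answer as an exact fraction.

M(40/3) = 1891/75 kN·m

Load 1 — applied couple M₀=-12 kN·m at a=10 m (b=L-a=10):
  M_1 = R_Ax - M_A - M₀  [x>a] with R_A=-9/10, M_A=-3 = (-9/10)·(40/3) - (-3) - (-12) = 3 kN·m
Load 2 — applied couple M₀=6 kN·m at a=20/3 m (b=L-a=40/3):
  M_2 = R_Ax - M_A - M₀  [x>a] with R_A=2/5, M_A=0 = (2/5)·(40/3) - 0 - 6 = -2/3 kN·m
Load 3 — applied couple M₀=10 kN·m at a=8 m (b=L-a=12):
  M_3 = R_Ax - M_A - M₀  [x>a] with R_A=18/25, M_A=6/5 = (18/25)·(40/3) - (6/5) - 10 = -8/5 kN·m
Load 4 — point force P=17 kN at a=12 m (b=L-a=8):
  M_4 = Pa²(a+3b)(L-x)/L³ - Pa²b/L²  [x>a] = 17·12²·(12+3·8)·(20-(40/3))/20³ - 17·12²·8/20² = 612/25 kN·m
Superposition: M = Σ M_i = 1891/75 kN·m ≈ 25.213333 kN·m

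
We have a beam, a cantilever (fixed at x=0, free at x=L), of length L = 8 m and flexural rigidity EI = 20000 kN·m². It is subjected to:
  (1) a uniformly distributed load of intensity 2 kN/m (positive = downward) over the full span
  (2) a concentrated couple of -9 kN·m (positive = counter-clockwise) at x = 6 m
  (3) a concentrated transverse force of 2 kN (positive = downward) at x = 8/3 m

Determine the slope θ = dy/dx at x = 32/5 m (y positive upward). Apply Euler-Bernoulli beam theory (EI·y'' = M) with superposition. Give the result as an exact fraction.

Load 1 — uniform load w=2 kN/m over full span:
  θ_1 = -wx(x²-3Lx+3L²)/(6EI) = -2·(32/5)·((32/5)²-3·8·(32/5)+3·8²)/(6·20000) = -1984/234375 rad
Load 2 — applied couple M₀=-9 kN·m at a=6 m (b=L-a=2):
  θ_2 = M₀a/EI  [x>a] = (-9)·6/20000 = -27/10000 rad
Load 3 — point force P=2 kN at a=8/3 m (b=L-a=16/3):
  θ_3 = -Pa²/(2EI)  [x>a] = -2·(8/3)²/(2·20000) = -2/5625 rad
Superposition: θ = Σ θ_i = -129607/11250000 rad ≈ -0.011521 rad

θ(32/5) = -129607/11250000 rad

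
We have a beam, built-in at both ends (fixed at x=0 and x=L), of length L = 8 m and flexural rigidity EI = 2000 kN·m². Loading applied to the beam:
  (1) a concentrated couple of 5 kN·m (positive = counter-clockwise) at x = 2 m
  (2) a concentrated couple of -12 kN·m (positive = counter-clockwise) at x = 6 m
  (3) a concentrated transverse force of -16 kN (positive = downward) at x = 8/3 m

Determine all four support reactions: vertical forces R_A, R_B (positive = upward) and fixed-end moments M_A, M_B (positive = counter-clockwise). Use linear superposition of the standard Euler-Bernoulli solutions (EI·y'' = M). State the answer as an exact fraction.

Load 1 — applied couple M₀=5 kN·m at a=2 m (b=L-a=6):
  R_A = 6M₀ab/L³ = 6·5·2·6/8³ = 45/64 kN
  M_A = M₀b(2a-b)/L² = 5·6·(2·2-6)/8² = -15/16 kN·m
  R_B = -6M₀ab/L³ = -6·5·2·6/8³ = -45/64 kN
  M_B = M₀a(2b-a)/L² = 5·2·(2·6-2)/8² = 25/16 kN·m
Load 2 — applied couple M₀=-12 kN·m at a=6 m (b=L-a=2):
  R_A = 6M₀ab/L³ = 6·(-12)·6·2/8³ = -27/16 kN
  M_A = M₀b(2a-b)/L² = (-12)·2·(2·6-2)/8² = -15/4 kN·m
  R_B = -6M₀ab/L³ = -6·(-12)·6·2/8³ = 27/16 kN
  M_B = M₀a(2b-a)/L² = (-12)·6·(2·2-6)/8² = 9/4 kN·m
Load 3 — point force P=-16 kN at a=8/3 m (b=L-a=16/3):
  R_A = Pb²(3a+b)/L³ = (-16)·(16/3)²·(3·(8/3)+(16/3))/8³ = -320/27 kN
  M_A = Pab²/L² = (-16)·(8/3)·(16/3)²/8² = -512/27 kN·m
  R_B = Pa²(a+3b)/L³ = (-16)·(8/3)²·((8/3)+3·(16/3))/8³ = -112/27 kN
  M_B = -Pa²b/L² = -(-16)·(8/3)²·(16/3)/8² = 256/27 kN·m
Superposition: R_A = -22181/1728 kN, M_A = -10217/432 kN·m, R_B = -5467/1728 kN, M_B = 5743/432 kN·m

R_A = -22181/1728 kN, M_A = -10217/432 kN·m, R_B = -5467/1728 kN, M_B = 5743/432 kN·m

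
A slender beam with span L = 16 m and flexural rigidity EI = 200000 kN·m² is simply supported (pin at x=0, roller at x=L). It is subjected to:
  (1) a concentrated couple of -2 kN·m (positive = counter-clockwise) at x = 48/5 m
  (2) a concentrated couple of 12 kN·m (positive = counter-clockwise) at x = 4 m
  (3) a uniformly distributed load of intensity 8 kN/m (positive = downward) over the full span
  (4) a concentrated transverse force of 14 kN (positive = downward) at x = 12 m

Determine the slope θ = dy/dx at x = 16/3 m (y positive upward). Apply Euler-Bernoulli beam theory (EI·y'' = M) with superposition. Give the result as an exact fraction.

Load 1 — applied couple M₀=-2 kN·m at a=48/5 m (b=L-a=32/5):
  θ_1 = (M₀x²/(2L)+C₁)/EI  [x≤a] with C₁=M₀(3b²-L²)/(6L)=208/75 = ((-2)·(16/3)²/(2·16)+(208/75))/200000 = 7/1406250 rad
Load 2 — applied couple M₀=12 kN·m at a=4 m (b=L-a=12):
  θ_2 = (M₀x²/(2L)-M₀(x-a)+C₁)/EI  [x>a] with C₁=M₀(3b²-L²)/(6L)=22 = (12·(16/3)²/(2·16)-12·((16/3)-4)+22)/200000 = 1/12000 rad
Load 3 — uniform load w=8 kN/m over full span:
  θ_3 = -w(L³-6Lx²+4x³)/(24EI) = -8·(16³-6·16·(16/3)²+4·(16/3)³)/(24·200000) = -832/253125 rad
Load 4 — point force P=14 kN at a=12 m (b=L-a=4):
  θ_4 = -Pb(L²-b²-3x²)/(6LEI)  [x≤a] = -14·4·(16²-4²-3·(16/3)²)/(6·16·200000) = -203/450000 rad
Superposition: θ = Σ θ_i = -739067/202500000 rad ≈ -0.003650 rad

θ(16/3) = -739067/202500000 rad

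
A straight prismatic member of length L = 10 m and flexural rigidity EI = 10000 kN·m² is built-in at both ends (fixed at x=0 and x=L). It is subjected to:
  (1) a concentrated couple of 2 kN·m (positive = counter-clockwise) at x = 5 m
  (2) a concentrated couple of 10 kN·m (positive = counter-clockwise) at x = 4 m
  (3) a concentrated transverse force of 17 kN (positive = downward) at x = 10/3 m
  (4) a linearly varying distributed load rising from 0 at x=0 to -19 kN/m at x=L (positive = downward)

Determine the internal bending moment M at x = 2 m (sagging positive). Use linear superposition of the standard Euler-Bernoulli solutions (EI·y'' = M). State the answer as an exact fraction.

M(2) = 1597/150 kN·m

Load 1 — applied couple M₀=2 kN·m at a=5 m (b=L-a=5):
  M_1 = R_Ax - M_A  [x≤a] with R_A=3/10, M_A=1/2 = (3/10)·2 - (1/2) = 1/10 kN·m
Load 2 — applied couple M₀=10 kN·m at a=4 m (b=L-a=6):
  M_2 = R_Ax - M_A  [x≤a] with R_A=36/25, M_A=6/5 = (36/25)·2 - (6/5) = 42/25 kN·m
Load 3 — point force P=17 kN at a=10/3 m (b=L-a=20/3):
  M_3 = Pb²(3a+b)x/L³ - Pab²/L²  [x≤a] = 17·(20/3)²·(3·(10/3)+(20/3))·2/10³ - 17·(10/3)·(20/3)²/10² = 0 kN·m
Load 4 — triangular load w₀=-19 kN/m (0→w₀ over full span):
  M_4 = 3w₀Lx/20 - w₀L²/30 - w₀x³/(6L) = 3·(-19)·10·2/20 - (-19)·10²/30 - (-19)·2³/(6·10) = 133/15 kN·m
Superposition: M = Σ M_i = 1597/150 kN·m ≈ 10.646667 kN·m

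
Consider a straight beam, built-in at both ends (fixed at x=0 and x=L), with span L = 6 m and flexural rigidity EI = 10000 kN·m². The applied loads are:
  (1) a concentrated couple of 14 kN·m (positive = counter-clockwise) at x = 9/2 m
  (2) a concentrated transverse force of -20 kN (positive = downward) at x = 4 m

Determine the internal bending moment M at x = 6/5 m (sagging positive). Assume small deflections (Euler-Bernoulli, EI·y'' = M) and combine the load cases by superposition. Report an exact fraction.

M(6/5) = 173/120 kN·m

Load 1 — applied couple M₀=14 kN·m at a=9/2 m (b=L-a=3/2):
  M_1 = R_Ax - M_A  [x≤a] with R_A=21/8, M_A=35/8 = (21/8)·(6/5) - (35/8) = -49/40 kN·m
Load 2 — point force P=-20 kN at a=4 m (b=L-a=2):
  M_2 = Pb²(3a+b)x/L³ - Pab²/L²  [x≤a] = (-20)·2²·(3·4+2)·(6/5)/6³ - (-20)·4·2²/6² = 8/3 kN·m
Superposition: M = Σ M_i = 173/120 kN·m ≈ 1.441667 kN·m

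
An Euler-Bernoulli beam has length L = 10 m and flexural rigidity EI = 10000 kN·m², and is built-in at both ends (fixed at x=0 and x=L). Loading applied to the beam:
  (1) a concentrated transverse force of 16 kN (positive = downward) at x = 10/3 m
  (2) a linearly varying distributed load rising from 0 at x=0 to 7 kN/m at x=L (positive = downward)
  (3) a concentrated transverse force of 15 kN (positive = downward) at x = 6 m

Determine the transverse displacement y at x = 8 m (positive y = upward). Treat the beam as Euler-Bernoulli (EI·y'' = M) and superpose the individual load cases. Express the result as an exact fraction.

y(8) = -45677/5062500 m

Load 1 — point force P=16 kN at a=10/3 m (b=L-a=20/3):
  y_1 = -Pa²(L-x)²(3bL-(3b+a)(L-x))/(6L³EI)  [x>a] = -16·(10/3)²·(10-8)²·(3·(20/3)·10-(3·(20/3)+(10/3))·(10-8))/(6·10³·10000) = -92/50625 m
Load 2 — triangular load w₀=7 kN/m (0→w₀ over full span):
  y_2 = -w₀x²(L-x)²(x+2L)/(120LEI) = -7·8²·(10-8)²·(8+2·10)/(120·10·10000) = -196/46875 m
Load 3 — point force P=15 kN at a=6 m (b=L-a=4):
  y_3 = -Pa²(L-x)²(3bL-(3b+a)(L-x))/(6L³EI)  [x>a] = -15·6²·(10-8)²·(3·4·10-(3·4+6)·(10-8))/(6·10³·10000) = -189/62500 m
Superposition: y = Σ y_i = -45677/5062500 m ≈ -0.009023 m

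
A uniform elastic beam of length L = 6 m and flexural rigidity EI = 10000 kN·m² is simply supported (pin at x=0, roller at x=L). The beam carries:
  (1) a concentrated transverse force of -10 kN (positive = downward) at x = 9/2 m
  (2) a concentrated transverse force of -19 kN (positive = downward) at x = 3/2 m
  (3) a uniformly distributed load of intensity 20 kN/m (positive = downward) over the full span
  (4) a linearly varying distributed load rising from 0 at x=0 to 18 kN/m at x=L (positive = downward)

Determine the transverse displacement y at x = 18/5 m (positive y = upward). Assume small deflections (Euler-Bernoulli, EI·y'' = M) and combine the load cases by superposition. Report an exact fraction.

Load 1 — point force P=-10 kN at a=9/2 m (b=L-a=3/2):
  y_1 = -Pbx(L²-b²-x²)/(6LEI)  [x≤a] = -(-10)·(3/2)·(18/5)·(6²-(3/2)²-(18/5)²)/(6·6·10000) = 6237/2000000 m
Load 2 — point force P=-19 kN at a=3/2 m (b=L-a=9/2):
  y_2 = -Pa(L-x)(2Lx-a²-x²)/(6LEI)  [x>a] = -(-19)·(3/2)·(6-(18/5))·(2·6·(18/5)-(3/2)²-(18/5)²)/(6·6·10000) = 53181/10000000 m
Load 3 — uniform load w=20 kN/m over full span:
  y_3 = -wx(L³-2Lx²+x³)/(24EI) = -20·(18/5)·(6³-2·6·(18/5)²+(18/5)³)/(24·10000) = -2511/78125 m
Load 4 — triangular load w₀=18 kN/m (0→w₀ over full span):
  y_4 = -w₀x(7L⁴-10L²x²+3x⁴)/(360LEI) = -18·(18/5)·(7·6⁴-10·6²·(18/5)²+3·(18/5)⁴)/(360·6·10000) = -143856/9765625 m
Superposition: y = Σ y_i = -24021909/625000000 m ≈ -0.038435 m

y(18/5) = -24021909/625000000 m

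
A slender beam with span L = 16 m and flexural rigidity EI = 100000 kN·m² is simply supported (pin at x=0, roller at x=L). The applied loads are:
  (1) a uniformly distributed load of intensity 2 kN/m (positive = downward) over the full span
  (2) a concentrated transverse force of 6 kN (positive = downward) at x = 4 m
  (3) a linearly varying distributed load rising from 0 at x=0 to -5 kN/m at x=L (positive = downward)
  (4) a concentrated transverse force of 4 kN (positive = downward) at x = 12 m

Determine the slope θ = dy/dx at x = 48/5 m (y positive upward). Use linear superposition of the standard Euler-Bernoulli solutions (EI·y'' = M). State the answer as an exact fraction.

θ(48/5) = 1733/5625000 rad

Load 1 — uniform load w=2 kN/m over full span:
  θ_1 = -w(L³-6Lx²+4x³)/(24EI) = -2·(16³-6·16·(48/5)²+4·(48/5)³)/(24·100000) = 1184/1171875 rad
Load 2 — point force P=6 kN at a=4 m (b=L-a=12):
  θ_2 = -Pa(2L²-6Lx+3x²+a²)/(6LEI)  [x>a] = -6·4·(2·16²-6·16·(48/5)+3·(48/5)²+4²)/(6·16·100000) = 183/625000 rad
Load 3 — triangular load w₀=-5 kN/m (0→w₀ over full span):
  θ_3 = -w₀(7L⁴-30L²x²+15x⁴)/(360LEI) = -(-5)·(7·16⁴-30·16²·(48/5)²+15·(48/5)⁴)/(360·16·100000) = -3712/3515625 rad
Load 4 — point force P=4 kN at a=12 m (b=L-a=4):
  θ_4 = -Pb(L²-b²-3x²)/(6LEI)  [x≤a] = -4·4·(16²-4²-3·(48/5)²)/(6·16·100000) = 19/312500 rad
Superposition: θ = Σ θ_i = 1733/5625000 rad ≈ 0.000308 rad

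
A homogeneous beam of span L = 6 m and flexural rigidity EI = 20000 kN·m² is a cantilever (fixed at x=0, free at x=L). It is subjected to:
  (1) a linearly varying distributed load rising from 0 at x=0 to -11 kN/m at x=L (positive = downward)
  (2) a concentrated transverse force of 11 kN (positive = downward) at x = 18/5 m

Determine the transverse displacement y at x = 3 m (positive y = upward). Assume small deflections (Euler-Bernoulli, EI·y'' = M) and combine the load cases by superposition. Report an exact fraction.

y(3) = 25641/1600000 m

Load 1 — triangular load w₀=-11 kN/m (0→w₀ over full span):
  y_1 = (w₀Lx³/12-w₀L²x²/6-w₀x⁵/(120L))/EI = ((-11)·6·3³/12-(-11)·6²·3²/6-(-11)·3⁵/(120·6))/20000 = 35937/1600000 m
Load 2 — point force P=11 kN at a=18/5 m (b=L-a=12/5):
  y_2 = -Px²(3a-x)/(6EI)  [x≤a] = -11·3²·(3·(18/5)-3)/(6·20000) = -1287/200000 m
Superposition: y = Σ y_i = 25641/1600000 m ≈ 0.016026 m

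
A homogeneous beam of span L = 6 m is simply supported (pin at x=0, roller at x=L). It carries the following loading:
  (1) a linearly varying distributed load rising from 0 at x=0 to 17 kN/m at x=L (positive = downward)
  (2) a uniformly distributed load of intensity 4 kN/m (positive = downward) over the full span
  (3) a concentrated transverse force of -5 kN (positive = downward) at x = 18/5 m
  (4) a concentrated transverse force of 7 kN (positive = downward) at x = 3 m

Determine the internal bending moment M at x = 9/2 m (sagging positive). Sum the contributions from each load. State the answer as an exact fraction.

M(9/2) = 1527/32 kN·m

Load 1 — triangular load w₀=17 kN/m (0→w₀ over full span):
  M_1 = w₀Lx/6 - w₀x³/(6L) = 17·6·(9/2)/6 - 17·(9/2)³/(6·6) = 1071/32 kN·m
Load 2 — uniform load w=4 kN/m over full span:
  M_2 = wx(L-x)/2 = 4·(9/2)·(6-(9/2))/2 = 27/2 kN·m
Load 3 — point force P=-5 kN at a=18/5 m (b=L-a=12/5):
  M_3 = Pa(L-x)/L  [x>a] = (-5)·(18/5)·(6-(9/2))/6 = -9/2 kN·m
Load 4 — point force P=7 kN at a=3 m (b=L-a=3):
  M_4 = Pa(L-x)/L  [x>a] = 7·3·(6-(9/2))/6 = 21/4 kN·m
Superposition: M = Σ M_i = 1527/32 kN·m ≈ 47.718750 kN·m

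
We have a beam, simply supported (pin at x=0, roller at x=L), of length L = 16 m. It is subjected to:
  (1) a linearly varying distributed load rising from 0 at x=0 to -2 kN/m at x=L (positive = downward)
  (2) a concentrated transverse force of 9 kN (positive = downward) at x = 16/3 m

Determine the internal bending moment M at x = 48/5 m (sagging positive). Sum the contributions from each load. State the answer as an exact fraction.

Load 1 — triangular load w₀=-2 kN/m (0→w₀ over full span):
  M_1 = w₀Lx/6 - w₀x³/(6L) = (-2)·16·(48/5)/6 - (-2)·(48/5)³/(6·16) = -4096/125 kN·m
Load 2 — point force P=9 kN at a=16/3 m (b=L-a=32/3):
  M_2 = Pa(L-x)/L  [x>a] = 9·(16/3)·(16-(48/5))/16 = 96/5 kN·m
Superposition: M = Σ M_i = -1696/125 kN·m ≈ -13.568000 kN·m

M(48/5) = -1696/125 kN·m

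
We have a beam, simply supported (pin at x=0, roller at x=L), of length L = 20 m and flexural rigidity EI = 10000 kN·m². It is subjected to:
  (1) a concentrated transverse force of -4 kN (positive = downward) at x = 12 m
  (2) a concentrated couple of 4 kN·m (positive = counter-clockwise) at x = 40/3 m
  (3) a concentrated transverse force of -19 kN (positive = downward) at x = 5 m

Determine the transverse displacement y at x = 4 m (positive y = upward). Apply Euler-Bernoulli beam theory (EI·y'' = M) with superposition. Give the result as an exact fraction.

y(4) = 163657/900000 m

Load 1 — point force P=-4 kN at a=12 m (b=L-a=8):
  y_1 = -Pbx(L²-b²-x²)/(6LEI)  [x≤a] = -(-4)·8·4·(20²-8²-4²)/(6·20·10000) = 64/1875 m
Load 2 — applied couple M₀=4 kN·m at a=40/3 m (b=L-a=20/3):
  y_2 = (M₀x³/(6L)+C₁x)/EI  [x≤a] with C₁=M₀(3b²-L²)/(6L)=-80/9 = (4·4³/(6·20)+(-80/9)·4)/10000 = -94/28125 m
Load 3 — point force P=-19 kN at a=5 m (b=L-a=15):
  y_3 = -Pbx(L²-b²-x²)/(6LEI)  [x≤a] = -(-19)·15·4·(20²-15²-4²)/(6·20·10000) = 3021/20000 m
Superposition: y = Σ y_i = 163657/900000 m ≈ 0.181841 m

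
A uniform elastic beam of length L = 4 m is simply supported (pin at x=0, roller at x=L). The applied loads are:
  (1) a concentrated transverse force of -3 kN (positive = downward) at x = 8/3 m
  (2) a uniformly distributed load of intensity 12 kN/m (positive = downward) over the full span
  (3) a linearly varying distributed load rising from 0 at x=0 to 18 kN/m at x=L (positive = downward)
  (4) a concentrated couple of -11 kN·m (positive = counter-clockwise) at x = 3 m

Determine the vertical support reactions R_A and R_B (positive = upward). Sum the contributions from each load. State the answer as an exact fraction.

Load 1 — point force P=-3 kN at a=8/3 m (b=L-a=4/3):
  R_A = Pb/L = (-3)·(4/3)/4 = -1 kN
  R_B = Pa/L = (-3)·(8/3)/4 = -2 kN
Load 2 — uniform load w=12 kN/m over full span:
  R_A = wL/2 = 12·4/2 = 24 kN
  R_B = wL/2 = 12·4/2 = 24 kN
Load 3 — triangular load w₀=18 kN/m (0→w₀ over full span):
  R_A = w₀L/6 = 18·4/6 = 12 kN
  R_B = w₀L/3 = 18·4/3 = 24 kN
Load 4 — applied couple M₀=-11 kN·m at a=3 m (b=L-a=1):
  R_A = M₀/L = (-11)/4 = -11/4 kN
  R_B = -M₀/L = -(-11)/4 = 11/4 kN
Superposition: R_A = 129/4 kN, R_B = 195/4 kN

R_A = 129/4 kN, R_B = 195/4 kN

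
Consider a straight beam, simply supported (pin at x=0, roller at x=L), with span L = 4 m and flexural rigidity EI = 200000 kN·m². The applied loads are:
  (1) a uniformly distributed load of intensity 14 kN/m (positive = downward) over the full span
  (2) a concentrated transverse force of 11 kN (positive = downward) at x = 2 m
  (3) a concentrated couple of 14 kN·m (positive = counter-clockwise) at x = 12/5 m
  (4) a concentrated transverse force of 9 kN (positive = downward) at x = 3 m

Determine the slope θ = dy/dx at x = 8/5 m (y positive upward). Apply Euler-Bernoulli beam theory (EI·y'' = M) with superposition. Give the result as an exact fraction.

θ(8/5) = -18129/200000000 rad

Load 1 — uniform load w=14 kN/m over full span:
  θ_1 = -w(L³-6Lx²+4x³)/(24EI) = -14·(4³-6·4·(8/5)²+4·(8/5)³)/(24·200000) = -259/4687500 rad
Load 2 — point force P=11 kN at a=2 m (b=L-a=2):
  θ_2 = -Pb(L²-b²-3x²)/(6LEI)  [x≤a] = -11·2·(4²-2²-3·(8/5)²)/(6·4·200000) = -99/5000000 rad
Load 3 — applied couple M₀=14 kN·m at a=12/5 m (b=L-a=8/5):
  θ_3 = (M₀x²/(2L)+C₁)/EI  [x≤a] with C₁=M₀(3b²-L²)/(6L)=-364/75 = (14·(8/5)²/(2·4)+(-364/75))/200000 = -7/3750000 rad
Load 4 — point force P=9 kN at a=3 m (b=L-a=1):
  θ_4 = -Pb(L²-b²-3x²)/(6LEI)  [x≤a] = -9·1·(4²-1²-3·(8/5)²)/(6·4·200000) = -549/40000000 rad
Superposition: θ = Σ θ_i = -18129/200000000 rad ≈ -0.000091 rad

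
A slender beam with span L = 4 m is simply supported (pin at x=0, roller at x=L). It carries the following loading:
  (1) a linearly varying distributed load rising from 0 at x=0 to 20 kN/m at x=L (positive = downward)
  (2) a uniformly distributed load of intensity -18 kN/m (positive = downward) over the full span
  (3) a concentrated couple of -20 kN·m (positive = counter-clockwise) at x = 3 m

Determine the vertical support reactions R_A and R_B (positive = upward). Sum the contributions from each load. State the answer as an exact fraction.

Load 1 — triangular load w₀=20 kN/m (0→w₀ over full span):
  R_A = w₀L/6 = 20·4/6 = 40/3 kN
  R_B = w₀L/3 = 20·4/3 = 80/3 kN
Load 2 — uniform load w=-18 kN/m over full span:
  R_A = wL/2 = (-18)·4/2 = -36 kN
  R_B = wL/2 = (-18)·4/2 = -36 kN
Load 3 — applied couple M₀=-20 kN·m at a=3 m (b=L-a=1):
  R_A = M₀/L = (-20)/4 = -5 kN
  R_B = -M₀/L = -(-20)/4 = 5 kN
Superposition: R_A = -83/3 kN, R_B = -13/3 kN

R_A = -83/3 kN, R_B = -13/3 kN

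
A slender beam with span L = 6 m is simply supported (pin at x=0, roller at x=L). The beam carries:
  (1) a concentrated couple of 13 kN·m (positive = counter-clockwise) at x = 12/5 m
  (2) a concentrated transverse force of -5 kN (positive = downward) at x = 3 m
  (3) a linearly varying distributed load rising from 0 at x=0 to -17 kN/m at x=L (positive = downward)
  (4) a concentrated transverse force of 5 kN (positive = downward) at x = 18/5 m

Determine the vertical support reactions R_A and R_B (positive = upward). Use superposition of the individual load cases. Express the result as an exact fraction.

Load 1 — applied couple M₀=13 kN·m at a=12/5 m (b=L-a=18/5):
  R_A = M₀/L = 13/6 kN
  R_B = -M₀/L = -13/6 kN
Load 2 — point force P=-5 kN at a=3 m (b=L-a=3):
  R_A = Pb/L = (-5)·3/6 = -5/2 kN
  R_B = Pa/L = (-5)·3/6 = -5/2 kN
Load 3 — triangular load w₀=-17 kN/m (0→w₀ over full span):
  R_A = w₀L/6 = (-17)·6/6 = -17 kN
  R_B = w₀L/3 = (-17)·6/3 = -34 kN
Load 4 — point force P=5 kN at a=18/5 m (b=L-a=12/5):
  R_A = Pb/L = 5·(12/5)/6 = 2 kN
  R_B = Pa/L = 5·(18/5)/6 = 3 kN
Superposition: R_A = -46/3 kN, R_B = -107/3 kN

R_A = -46/3 kN, R_B = -107/3 kN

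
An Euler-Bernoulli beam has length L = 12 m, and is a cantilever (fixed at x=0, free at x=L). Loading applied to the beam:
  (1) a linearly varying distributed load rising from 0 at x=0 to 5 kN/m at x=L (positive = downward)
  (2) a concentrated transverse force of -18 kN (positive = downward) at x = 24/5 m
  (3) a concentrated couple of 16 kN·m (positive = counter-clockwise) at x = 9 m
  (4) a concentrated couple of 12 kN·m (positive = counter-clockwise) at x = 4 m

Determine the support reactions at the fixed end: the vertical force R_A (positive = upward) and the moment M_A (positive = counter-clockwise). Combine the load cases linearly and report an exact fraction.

Load 1 — triangular load w₀=5 kN/m (0→w₀ over full span):
  R_A = w₀L/2 = 5·12/2 = 30 kN
  M_A = w₀L²/3 = 5·12²/3 = 240 kN·m
Load 2 — point force P=-18 kN at a=24/5 m (b=L-a=36/5):
  R_A = P = (-18) = -18 kN
  M_A = Pa = (-18)·(24/5) = -432/5 kN·m
Load 3 — applied couple M₀=16 kN·m at a=9 m (b=L-a=3):
  R_A = 0 kN
  M_A = -M₀ = -16 kN·m
Load 4 — applied couple M₀=12 kN·m at a=4 m (b=L-a=8):
  R_A = 0 kN
  M_A = -M₀ = -12 kN·m
Superposition: R_A = 12 kN, M_A = 628/5 kN·m

R_A = 12 kN, M_A = 628/5 kN·m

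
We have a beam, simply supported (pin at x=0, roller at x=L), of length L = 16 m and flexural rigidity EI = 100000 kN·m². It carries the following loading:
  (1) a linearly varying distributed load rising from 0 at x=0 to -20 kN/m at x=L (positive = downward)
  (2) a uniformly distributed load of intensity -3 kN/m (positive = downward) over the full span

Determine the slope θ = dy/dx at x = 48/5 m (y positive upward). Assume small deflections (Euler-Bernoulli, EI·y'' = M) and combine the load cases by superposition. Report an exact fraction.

Load 1 — triangular load w₀=-20 kN/m (0→w₀ over full span):
  θ_1 = -w₀(7L⁴-30L²x²+15x⁴)/(360LEI) = -(-20)·(7·16⁴-30·16²·(48/5)²+15·(48/5)⁴)/(360·16·100000) = -14848/3515625 rad
Load 2 — uniform load w=-3 kN/m over full span:
  θ_2 = -w(L³-6Lx²+4x³)/(24EI) = -(-3)·(16³-6·16·(48/5)²+4·(48/5)³)/(24·100000) = -592/390625 rad
Superposition: θ = Σ θ_i = -20176/3515625 rad ≈ -0.005739 rad

θ(48/5) = -20176/3515625 rad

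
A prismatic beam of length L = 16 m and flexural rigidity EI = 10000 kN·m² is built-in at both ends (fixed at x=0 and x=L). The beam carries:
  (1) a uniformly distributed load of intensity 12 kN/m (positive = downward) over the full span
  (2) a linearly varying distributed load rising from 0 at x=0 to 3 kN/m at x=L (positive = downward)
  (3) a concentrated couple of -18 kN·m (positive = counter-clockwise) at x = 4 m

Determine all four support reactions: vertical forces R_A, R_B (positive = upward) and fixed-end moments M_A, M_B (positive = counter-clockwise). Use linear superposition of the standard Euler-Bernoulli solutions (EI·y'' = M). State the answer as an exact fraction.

Load 1 — uniform load w=12 kN/m over full span:
  R_A = wL/2 = 12·16/2 = 96 kN
  M_A = wL²/12 = 12·16²/12 = 256 kN·m
  R_B = wL/2 = 12·16/2 = 96 kN
  M_B = -wL²/12 = -12·16²/12 = -256 kN·m
Load 2 — triangular load w₀=3 kN/m (0→w₀ over full span):
  R_A = 3w₀L/20 = 3·3·16/20 = 36/5 kN
  M_A = w₀L²/30 = 3·16²/30 = 128/5 kN·m
  R_B = 7w₀L/20 = 7·3·16/20 = 84/5 kN
  M_B = -w₀L²/20 = -3·16²/20 = -192/5 kN·m
Load 3 — applied couple M₀=-18 kN·m at a=4 m (b=L-a=12):
  R_A = 6M₀ab/L³ = 6·(-18)·4·12/16³ = -81/64 kN
  M_A = M₀b(2a-b)/L² = (-18)·12·(2·4-12)/16² = 27/8 kN·m
  R_B = -6M₀ab/L³ = -6·(-18)·4·12/16³ = 81/64 kN
  M_B = M₀a(2b-a)/L² = (-18)·4·(2·12-4)/16² = -45/8 kN·m
Superposition: R_A = 32619/320 kN, M_A = 11399/40 kN·m, R_B = 36501/320 kN, M_B = -12001/40 kN·m

R_A = 32619/320 kN, M_A = 11399/40 kN·m, R_B = 36501/320 kN, M_B = -12001/40 kN·m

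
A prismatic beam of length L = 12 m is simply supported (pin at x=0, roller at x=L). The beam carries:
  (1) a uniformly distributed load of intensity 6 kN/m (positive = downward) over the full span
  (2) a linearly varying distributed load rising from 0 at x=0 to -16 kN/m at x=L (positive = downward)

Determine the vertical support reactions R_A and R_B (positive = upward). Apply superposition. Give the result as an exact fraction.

Load 1 — uniform load w=6 kN/m over full span:
  R_A = wL/2 = 6·12/2 = 36 kN
  R_B = wL/2 = 6·12/2 = 36 kN
Load 2 — triangular load w₀=-16 kN/m (0→w₀ over full span):
  R_A = w₀L/6 = (-16)·12/6 = -32 kN
  R_B = w₀L/3 = (-16)·12/3 = -64 kN
Superposition: R_A = 4 kN, R_B = -28 kN

R_A = 4 kN, R_B = -28 kN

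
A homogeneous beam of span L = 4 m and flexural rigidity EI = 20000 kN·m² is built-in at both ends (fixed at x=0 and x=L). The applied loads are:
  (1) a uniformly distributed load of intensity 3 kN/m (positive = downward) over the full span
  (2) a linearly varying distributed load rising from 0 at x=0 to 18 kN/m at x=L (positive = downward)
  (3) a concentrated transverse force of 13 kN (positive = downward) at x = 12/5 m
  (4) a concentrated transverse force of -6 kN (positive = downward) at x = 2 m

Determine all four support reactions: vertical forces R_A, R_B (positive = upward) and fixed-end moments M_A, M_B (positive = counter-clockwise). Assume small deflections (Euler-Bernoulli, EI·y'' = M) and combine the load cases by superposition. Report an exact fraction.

Load 1 — uniform load w=3 kN/m over full span:
  R_A = wL/2 = 3·4/2 = 6 kN
  M_A = wL²/12 = 3·4²/12 = 4 kN·m
  R_B = wL/2 = 3·4/2 = 6 kN
  M_B = -wL²/12 = -3·4²/12 = -4 kN·m
Load 2 — triangular load w₀=18 kN/m (0→w₀ over full span):
  R_A = 3w₀L/20 = 3·18·4/20 = 54/5 kN
  M_A = w₀L²/30 = 18·4²/30 = 48/5 kN·m
  R_B = 7w₀L/20 = 7·18·4/20 = 126/5 kN
  M_B = -w₀L²/20 = -18·4²/20 = -72/5 kN·m
Load 3 — point force P=13 kN at a=12/5 m (b=L-a=8/5):
  R_A = Pb²(3a+b)/L³ = 13·(8/5)²·(3·(12/5)+(8/5))/4³ = 572/125 kN
  M_A = Pab²/L² = 13·(12/5)·(8/5)²/4² = 624/125 kN·m
  R_B = Pa²(a+3b)/L³ = 13·(12/5)²·((12/5)+3·(8/5))/4³ = 1053/125 kN
  M_B = -Pa²b/L² = -13·(12/5)²·(8/5)/4² = -936/125 kN·m
Load 4 — point force P=-6 kN at a=2 m (b=L-a=2):
  R_A = Pb²(3a+b)/L³ = (-6)·2²·(3·2+2)/4³ = -3 kN
  M_A = Pab²/L² = (-6)·2·2²/4² = -3 kN·m
  R_B = Pa²(a+3b)/L³ = (-6)·2²·(2+3·2)/4³ = -3 kN
  M_B = -Pa²b/L² = -(-6)·2²·2/4² = 3 kN·m
Superposition: R_A = 2297/125 kN, M_A = 1949/125 kN·m, R_B = 4578/125 kN, M_B = -2861/125 kN·m

R_A = 2297/125 kN, M_A = 1949/125 kN·m, R_B = 4578/125 kN, M_B = -2861/125 kN·m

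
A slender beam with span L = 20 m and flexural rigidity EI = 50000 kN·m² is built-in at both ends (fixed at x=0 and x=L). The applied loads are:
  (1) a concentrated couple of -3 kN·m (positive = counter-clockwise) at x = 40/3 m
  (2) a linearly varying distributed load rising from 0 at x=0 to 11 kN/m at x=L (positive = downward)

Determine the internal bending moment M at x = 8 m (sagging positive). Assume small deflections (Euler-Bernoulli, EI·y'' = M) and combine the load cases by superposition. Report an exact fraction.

Load 1 — applied couple M₀=-3 kN·m at a=40/3 m (b=L-a=20/3):
  M_1 = R_Ax - M_A  [x≤a] with R_A=-1/5, M_A=-1 = (-1/5)·8 - (-1) = -3/5 kN·m
Load 2 — triangular load w₀=11 kN/m (0→w₀ over full span):
  M_2 = 3w₀Lx/20 - w₀L²/30 - w₀x³/(6L) = 3·11·20·8/20 - 11·20²/30 - 11·8³/(6·20) = 352/5 kN·m
Superposition: M = Σ M_i = 349/5 kN·m ≈ 69.800000 kN·m

M(8) = 349/5 kN·m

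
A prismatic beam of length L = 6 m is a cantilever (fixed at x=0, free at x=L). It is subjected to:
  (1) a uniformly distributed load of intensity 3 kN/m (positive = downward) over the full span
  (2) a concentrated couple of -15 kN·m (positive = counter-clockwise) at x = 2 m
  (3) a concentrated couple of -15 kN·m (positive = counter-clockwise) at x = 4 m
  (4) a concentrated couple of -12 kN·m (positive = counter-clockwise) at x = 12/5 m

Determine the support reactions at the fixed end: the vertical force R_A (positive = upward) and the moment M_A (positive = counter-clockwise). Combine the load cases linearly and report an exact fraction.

R_A = 18 kN, M_A = 96 kN·m

Load 1 — uniform load w=3 kN/m over full span:
  R_A = wL = 3·6 = 18 kN
  M_A = wL²/2 = 3·6²/2 = 54 kN·m
Load 2 — applied couple M₀=-15 kN·m at a=2 m (b=L-a=4):
  R_A = 0 kN
  M_A = -M₀ = -(-15) = 15 kN·m
Load 3 — applied couple M₀=-15 kN·m at a=4 m (b=L-a=2):
  R_A = 0 kN
  M_A = -M₀ = -(-15) = 15 kN·m
Load 4 — applied couple M₀=-12 kN·m at a=12/5 m (b=L-a=18/5):
  R_A = 0 kN
  M_A = -M₀ = -(-12) = 12 kN·m
Superposition: R_A = 18 kN, M_A = 96 kN·m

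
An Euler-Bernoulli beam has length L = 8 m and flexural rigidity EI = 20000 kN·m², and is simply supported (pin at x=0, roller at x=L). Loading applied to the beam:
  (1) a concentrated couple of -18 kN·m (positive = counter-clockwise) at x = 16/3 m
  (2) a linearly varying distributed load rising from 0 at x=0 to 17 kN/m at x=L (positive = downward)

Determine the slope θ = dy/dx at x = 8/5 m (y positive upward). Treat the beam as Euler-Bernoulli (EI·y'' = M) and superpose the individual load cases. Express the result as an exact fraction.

θ(8/5) = -89783/14062500 rad

Load 1 — applied couple M₀=-18 kN·m at a=16/3 m (b=L-a=8/3):
  θ_1 = (M₀x²/(2L)+C₁)/EI  [x≤a] with C₁=M₀(3b²-L²)/(6L)=16 = ((-18)·(8/5)²/(2·8)+16)/20000 = 41/62500 rad
Load 2 — triangular load w₀=17 kN/m (0→w₀ over full span):
  θ_2 = -w₀(7L⁴-30L²x²+15x⁴)/(360LEI) = -17·(7·8⁴-30·8²·(8/5)²+15·(8/5)⁴)/(360·8·20000) = -24752/3515625 rad
Superposition: θ = Σ θ_i = -89783/14062500 rad ≈ -0.006385 rad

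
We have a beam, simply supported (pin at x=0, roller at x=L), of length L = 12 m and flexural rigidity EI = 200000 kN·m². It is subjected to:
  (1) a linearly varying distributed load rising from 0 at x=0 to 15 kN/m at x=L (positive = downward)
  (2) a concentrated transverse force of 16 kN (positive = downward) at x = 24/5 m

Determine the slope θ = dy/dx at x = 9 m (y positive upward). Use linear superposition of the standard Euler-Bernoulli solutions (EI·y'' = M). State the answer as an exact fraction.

θ(9) = 1878021/800000000 rad

Load 1 — triangular load w₀=15 kN/m (0→w₀ over full span):
  θ_1 = -w₀(7L⁴-30L²x²+15x⁴)/(360LEI) = -15·(7·12⁴-30·12²·9²+15·9⁴)/(360·12·200000) = 11817/6400000 rad
Load 2 — point force P=16 kN at a=24/5 m (b=L-a=36/5):
  θ_2 = -Pa(2L²-6Lx+3x²+a²)/(6LEI)  [x>a] = -16·(24/5)·(2·12²-6·12·9+3·9²+(24/5)²)/(6·12·200000) = 783/1562500 rad
Superposition: θ = Σ θ_i = 1878021/800000000 rad ≈ 0.002348 rad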